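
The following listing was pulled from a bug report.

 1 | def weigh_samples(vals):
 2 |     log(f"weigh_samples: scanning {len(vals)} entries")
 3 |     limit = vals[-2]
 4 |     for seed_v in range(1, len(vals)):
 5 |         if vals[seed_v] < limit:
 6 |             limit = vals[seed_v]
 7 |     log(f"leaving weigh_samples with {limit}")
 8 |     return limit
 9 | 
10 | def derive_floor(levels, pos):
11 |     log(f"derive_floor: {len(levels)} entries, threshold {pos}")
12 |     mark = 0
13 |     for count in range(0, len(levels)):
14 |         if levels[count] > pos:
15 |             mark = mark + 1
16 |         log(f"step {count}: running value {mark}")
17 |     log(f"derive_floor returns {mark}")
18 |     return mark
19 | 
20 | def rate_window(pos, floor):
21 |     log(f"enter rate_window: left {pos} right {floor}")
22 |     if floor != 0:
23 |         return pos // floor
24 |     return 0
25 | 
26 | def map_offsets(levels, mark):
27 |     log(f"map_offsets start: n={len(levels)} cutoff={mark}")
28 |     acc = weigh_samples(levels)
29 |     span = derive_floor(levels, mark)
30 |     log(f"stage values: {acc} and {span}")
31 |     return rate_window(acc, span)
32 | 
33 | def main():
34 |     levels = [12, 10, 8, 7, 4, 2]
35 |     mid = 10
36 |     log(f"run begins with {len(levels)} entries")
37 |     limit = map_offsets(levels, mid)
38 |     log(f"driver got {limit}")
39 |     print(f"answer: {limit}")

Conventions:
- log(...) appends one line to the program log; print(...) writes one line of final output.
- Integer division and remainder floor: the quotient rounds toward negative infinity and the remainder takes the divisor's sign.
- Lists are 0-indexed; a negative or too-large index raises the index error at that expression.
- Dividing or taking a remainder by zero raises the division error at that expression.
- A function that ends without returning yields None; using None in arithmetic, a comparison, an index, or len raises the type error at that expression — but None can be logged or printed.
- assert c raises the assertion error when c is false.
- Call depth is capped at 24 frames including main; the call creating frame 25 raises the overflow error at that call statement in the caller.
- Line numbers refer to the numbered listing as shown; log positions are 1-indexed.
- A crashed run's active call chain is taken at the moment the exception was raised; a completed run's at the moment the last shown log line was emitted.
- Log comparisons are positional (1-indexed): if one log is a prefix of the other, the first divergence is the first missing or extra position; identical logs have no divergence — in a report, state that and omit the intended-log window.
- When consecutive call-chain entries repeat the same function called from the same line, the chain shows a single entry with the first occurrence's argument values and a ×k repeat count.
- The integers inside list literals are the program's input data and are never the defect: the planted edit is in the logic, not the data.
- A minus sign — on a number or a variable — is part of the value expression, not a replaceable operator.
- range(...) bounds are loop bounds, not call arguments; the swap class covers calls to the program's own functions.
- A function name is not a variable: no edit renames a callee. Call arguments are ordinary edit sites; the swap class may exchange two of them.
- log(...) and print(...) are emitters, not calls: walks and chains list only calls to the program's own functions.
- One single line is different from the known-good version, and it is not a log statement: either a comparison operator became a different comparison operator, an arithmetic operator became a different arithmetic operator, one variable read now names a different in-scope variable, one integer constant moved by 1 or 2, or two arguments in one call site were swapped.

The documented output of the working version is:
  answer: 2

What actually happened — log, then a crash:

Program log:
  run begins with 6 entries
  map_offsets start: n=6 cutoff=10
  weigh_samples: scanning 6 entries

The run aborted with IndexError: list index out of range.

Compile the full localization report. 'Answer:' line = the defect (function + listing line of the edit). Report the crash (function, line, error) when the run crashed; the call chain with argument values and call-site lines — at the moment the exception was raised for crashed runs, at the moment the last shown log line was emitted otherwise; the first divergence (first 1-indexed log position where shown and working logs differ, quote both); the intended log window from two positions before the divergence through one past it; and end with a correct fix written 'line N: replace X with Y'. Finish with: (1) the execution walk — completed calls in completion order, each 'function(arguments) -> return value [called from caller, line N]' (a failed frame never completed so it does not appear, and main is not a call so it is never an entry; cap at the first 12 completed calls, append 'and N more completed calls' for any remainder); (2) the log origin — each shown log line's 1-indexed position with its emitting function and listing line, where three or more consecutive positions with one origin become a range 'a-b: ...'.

Answer: the defect is in weigh_samples at line 3.
Key observation: The faulty run's log stops after 3 lines; the working version's next line would be 'leaving weigh_samples with 2'.
Crash: weigh_samples, line 3, IndexError.
Call chain: main -> map_offsets([12, 10, 8, 7, 4, 2], 10) (called at line 37) -> weigh_samples([12, 10, 8, 7, 4, 2]) (called at line 28).
First divergence: position 4 — the faulty run's log ends after 3 lines; the working version continues with 'leaving weigh_samples with 2'.
Intended log window:
  2: map_offsets start: n=6 cutoff=10
  3: weigh_samples: scanning 6 entries
  4: leaving weigh_samples with 2
  5: derive_floor: 6 entries, threshold 10
Execution walk:
  (no call completed)
Log origin:
  1: emitted by main (line 36)
  2: emitted by map_offsets (line 27)
  3: emitted by weigh_samples (line 2)
A correct fix: line 3: replace `-2` with `0`.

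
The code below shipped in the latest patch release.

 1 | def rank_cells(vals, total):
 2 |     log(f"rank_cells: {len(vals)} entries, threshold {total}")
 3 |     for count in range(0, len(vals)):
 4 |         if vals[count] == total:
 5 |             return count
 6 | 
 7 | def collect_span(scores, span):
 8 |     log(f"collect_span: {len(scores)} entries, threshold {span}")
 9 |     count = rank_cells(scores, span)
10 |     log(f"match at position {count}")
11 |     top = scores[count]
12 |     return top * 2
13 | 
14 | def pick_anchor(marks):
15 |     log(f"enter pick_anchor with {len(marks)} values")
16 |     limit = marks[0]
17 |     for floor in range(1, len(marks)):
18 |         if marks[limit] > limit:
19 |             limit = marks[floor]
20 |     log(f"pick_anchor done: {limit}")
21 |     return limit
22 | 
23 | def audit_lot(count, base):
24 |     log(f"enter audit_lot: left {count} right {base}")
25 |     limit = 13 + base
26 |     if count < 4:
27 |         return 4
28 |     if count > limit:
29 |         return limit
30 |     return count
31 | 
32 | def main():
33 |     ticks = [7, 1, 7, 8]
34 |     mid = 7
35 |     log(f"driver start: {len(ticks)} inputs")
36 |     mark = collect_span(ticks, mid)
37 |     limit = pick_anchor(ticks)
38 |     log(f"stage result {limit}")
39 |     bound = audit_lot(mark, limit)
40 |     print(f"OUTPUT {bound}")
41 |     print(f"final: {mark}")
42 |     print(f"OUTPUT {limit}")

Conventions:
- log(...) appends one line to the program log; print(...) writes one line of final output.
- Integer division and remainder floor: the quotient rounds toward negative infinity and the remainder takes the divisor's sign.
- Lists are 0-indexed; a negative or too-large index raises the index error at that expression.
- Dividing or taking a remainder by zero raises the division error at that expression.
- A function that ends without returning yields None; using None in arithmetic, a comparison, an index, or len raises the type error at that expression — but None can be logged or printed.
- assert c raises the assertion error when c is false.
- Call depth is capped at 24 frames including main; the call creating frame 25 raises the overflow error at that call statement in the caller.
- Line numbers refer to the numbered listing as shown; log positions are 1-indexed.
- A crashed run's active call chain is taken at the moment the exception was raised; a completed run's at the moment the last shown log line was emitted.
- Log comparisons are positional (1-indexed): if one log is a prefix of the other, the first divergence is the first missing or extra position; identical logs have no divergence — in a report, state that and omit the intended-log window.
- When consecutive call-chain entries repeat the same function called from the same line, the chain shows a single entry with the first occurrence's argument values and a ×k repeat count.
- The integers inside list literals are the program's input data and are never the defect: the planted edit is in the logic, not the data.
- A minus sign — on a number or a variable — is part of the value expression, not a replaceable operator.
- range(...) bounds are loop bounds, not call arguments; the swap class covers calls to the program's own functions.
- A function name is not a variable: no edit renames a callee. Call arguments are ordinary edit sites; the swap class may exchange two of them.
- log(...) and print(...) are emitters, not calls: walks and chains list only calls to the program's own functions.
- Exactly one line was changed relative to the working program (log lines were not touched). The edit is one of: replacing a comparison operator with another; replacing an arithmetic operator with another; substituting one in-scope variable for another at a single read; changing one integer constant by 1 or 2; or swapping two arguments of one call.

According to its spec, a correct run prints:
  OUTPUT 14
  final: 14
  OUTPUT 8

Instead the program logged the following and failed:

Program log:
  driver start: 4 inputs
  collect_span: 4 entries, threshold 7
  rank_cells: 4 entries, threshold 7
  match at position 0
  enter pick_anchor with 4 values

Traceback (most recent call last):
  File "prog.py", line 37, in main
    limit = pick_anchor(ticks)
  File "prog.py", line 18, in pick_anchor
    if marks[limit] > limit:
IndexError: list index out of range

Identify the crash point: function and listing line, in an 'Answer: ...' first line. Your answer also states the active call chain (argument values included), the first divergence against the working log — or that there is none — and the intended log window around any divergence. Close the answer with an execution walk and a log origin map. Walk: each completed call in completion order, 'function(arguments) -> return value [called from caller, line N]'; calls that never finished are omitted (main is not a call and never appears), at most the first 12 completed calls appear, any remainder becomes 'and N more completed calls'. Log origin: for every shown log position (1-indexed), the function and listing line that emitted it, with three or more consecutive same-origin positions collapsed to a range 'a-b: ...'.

Answer: the error was raised in pick_anchor, line 18.
Key fact: The shown log is a 5-line prefix of the intended one, whose next entry is 'pick_anchor done: 8'.
Call chain: main -> pick_anchor([7, 1, 7, 8]) (called at line 37).
First divergence: position 6; the shown log stops at 5 lines while the working version next logs 'pick_anchor done: 8'.
Intended log window:
  4: match at position 0
  5: enter pick_anchor with 4 values
  6: pick_anchor done: 8
  7: stage result 8
Execution walk:
  rank_cells([7, 1, 7, 8], 7) -> 0  [called from collect_span, line 9]
  collect_span([7, 1, 7, 8], 7) -> 14  [called from main, line 36]
Origin of each log line:
  1: emitted by main (line 35)
  2: emitted by collect_span (line 8)
  3: emitted by rank_cells (line 2)
  4: emitted by collect_span (line 10)
  5: emitted by pick_anchor (line 15)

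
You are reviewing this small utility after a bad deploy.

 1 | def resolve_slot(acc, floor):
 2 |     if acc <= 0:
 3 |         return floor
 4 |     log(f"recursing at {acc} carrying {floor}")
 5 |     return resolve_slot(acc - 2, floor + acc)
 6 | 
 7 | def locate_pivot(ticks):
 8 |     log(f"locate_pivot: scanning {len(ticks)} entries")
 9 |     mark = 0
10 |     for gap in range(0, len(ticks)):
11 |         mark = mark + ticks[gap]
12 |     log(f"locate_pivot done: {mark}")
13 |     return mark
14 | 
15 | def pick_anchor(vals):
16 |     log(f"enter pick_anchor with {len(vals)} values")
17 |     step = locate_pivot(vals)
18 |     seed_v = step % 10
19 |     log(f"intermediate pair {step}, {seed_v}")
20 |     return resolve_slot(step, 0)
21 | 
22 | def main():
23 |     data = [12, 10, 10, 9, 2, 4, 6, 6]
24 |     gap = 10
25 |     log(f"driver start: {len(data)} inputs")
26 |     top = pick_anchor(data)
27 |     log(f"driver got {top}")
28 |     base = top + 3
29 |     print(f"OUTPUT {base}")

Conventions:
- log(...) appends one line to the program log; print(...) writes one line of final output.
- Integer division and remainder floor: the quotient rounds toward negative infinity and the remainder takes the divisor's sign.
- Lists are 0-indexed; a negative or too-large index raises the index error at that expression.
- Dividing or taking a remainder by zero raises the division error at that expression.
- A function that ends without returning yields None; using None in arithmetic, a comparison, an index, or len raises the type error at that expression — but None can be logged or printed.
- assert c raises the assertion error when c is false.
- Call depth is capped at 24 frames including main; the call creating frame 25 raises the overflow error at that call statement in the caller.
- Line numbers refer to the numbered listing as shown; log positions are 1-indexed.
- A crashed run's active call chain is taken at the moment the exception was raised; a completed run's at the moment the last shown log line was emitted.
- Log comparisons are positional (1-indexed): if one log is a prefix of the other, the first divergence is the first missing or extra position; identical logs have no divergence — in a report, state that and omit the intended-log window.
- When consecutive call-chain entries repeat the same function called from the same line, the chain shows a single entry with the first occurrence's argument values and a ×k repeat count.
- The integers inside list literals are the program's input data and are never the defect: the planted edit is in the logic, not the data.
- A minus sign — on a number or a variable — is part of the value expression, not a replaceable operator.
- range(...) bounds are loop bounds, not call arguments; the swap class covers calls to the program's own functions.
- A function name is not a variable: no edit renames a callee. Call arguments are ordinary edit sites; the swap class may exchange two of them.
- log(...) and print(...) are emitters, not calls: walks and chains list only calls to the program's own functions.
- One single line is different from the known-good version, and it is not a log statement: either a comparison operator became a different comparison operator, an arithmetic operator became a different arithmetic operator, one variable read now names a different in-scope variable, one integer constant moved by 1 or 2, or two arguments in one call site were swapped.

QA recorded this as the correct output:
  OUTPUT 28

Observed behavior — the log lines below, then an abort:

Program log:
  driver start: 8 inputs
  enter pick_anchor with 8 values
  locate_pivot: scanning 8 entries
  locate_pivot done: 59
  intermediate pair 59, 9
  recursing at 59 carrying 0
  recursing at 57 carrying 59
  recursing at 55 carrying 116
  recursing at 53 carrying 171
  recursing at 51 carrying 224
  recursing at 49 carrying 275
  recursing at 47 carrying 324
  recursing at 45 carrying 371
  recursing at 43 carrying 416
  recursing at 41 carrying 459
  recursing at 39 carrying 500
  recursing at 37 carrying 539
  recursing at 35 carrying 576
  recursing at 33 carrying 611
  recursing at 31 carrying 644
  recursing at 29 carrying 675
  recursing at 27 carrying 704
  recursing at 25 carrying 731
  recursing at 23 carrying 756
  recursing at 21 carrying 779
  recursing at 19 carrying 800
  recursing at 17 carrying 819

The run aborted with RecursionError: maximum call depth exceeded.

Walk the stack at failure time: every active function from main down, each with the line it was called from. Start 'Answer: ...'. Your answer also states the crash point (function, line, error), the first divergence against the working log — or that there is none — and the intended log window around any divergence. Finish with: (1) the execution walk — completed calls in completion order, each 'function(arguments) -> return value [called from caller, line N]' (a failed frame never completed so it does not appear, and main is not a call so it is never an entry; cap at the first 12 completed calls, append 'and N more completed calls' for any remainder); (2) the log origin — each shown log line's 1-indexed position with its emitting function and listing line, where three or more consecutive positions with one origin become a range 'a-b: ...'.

Answer: main -> pick_anchor (called at line 26) -> resolve_slot (called at line 20) -> resolve_slot (called at line 5) ×21.
Core observation: The earliest visible damage is log position 6 — 'recursing at 59 carrying 0' rather than the intended 'recursing at 9 carrying 0'.
Crash: resolve_slot, line 5, RecursionError.
First divergence: position 6 — the shown line 'recursing at 59 carrying 0' should read 'recursing at 9 carrying 0'.
Intended log window:
  4: locate_pivot done: 59
  5: intermediate pair 59, 9
  6: recursing at 9 carrying 0
  7: recursing at 7 carrying 9
Execution walk:
  locate_pivot([12, 10, 10, 9, 2, 4, 6, 6]) -> 59  [called from pick_anchor, line 17]
Origin of each log line:
  1: emitted by main (line 25)
  2: emitted by pick_anchor (line 16)
  3: emitted by locate_pivot (line 8)
  4: emitted by locate_pivot (line 12)
  5: emitted by pick_anchor (line 19)
  6-27: emitted by resolve_slot (line 4)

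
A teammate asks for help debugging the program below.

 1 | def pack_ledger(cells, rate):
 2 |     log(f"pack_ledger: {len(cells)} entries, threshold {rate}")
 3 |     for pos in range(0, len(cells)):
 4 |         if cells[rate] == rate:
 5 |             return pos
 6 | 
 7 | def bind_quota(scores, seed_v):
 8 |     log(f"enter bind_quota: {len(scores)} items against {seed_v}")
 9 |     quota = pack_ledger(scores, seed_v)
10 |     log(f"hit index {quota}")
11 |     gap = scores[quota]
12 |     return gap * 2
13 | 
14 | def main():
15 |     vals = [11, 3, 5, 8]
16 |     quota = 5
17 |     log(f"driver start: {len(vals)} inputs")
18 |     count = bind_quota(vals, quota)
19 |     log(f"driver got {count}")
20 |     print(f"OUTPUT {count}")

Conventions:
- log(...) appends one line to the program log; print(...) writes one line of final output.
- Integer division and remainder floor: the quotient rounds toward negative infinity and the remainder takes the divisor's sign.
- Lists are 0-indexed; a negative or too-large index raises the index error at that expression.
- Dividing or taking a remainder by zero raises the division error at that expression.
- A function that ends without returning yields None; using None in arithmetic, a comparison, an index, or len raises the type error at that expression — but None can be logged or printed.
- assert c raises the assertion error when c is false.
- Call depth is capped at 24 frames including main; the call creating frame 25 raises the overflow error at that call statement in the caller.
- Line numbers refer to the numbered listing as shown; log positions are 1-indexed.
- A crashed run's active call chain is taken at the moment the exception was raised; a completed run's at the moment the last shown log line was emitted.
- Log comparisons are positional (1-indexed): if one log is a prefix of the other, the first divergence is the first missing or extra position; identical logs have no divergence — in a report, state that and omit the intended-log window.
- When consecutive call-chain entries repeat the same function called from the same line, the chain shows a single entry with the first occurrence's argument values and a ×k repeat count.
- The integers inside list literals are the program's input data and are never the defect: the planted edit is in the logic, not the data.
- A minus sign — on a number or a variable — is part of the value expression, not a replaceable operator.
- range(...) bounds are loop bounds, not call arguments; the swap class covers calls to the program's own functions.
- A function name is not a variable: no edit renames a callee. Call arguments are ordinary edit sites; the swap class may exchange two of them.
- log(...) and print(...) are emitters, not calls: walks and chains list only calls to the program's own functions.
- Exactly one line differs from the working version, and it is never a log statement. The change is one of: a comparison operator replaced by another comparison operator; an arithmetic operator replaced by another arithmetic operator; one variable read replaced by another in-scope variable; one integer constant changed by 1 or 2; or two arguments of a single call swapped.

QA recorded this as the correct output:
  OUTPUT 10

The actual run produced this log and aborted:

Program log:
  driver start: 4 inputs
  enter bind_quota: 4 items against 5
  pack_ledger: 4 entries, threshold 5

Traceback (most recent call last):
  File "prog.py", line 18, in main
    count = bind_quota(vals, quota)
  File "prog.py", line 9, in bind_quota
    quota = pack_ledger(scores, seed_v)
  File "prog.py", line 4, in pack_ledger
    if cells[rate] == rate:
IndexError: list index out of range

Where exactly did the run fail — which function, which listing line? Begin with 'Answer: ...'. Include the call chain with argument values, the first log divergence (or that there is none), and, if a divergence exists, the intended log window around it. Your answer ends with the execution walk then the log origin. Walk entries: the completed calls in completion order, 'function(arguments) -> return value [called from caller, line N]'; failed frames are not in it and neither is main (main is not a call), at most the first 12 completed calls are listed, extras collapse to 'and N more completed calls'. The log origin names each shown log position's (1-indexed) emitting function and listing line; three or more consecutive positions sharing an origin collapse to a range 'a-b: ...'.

Answer: the error was raised in pack_ledger, line 4.
The tell: The faulty run's log stops after 3 lines; the working version's next line would be 'hit index 2'.
Call chain: main -> bind_quota([11, 3, 5, 8], 5) (called at line 18) -> pack_ledger([11, 3, 5, 8], 5) (called at line 9).
First divergence: position 4 — after 3 matching lines the faulty run goes silent; intended next line 'hit index 2'.
Intended log window:
  2: enter bind_quota: 4 items against 5
  3: pack_ledger: 4 entries, threshold 5
  4: hit index 2
  5: driver got 10
Execution walk:
  (no call completed)
Origin of each log line:
  1: logged in main at line 17
  2: logged in bind_quota at line 8
  3: logged in pack_ledger at line 2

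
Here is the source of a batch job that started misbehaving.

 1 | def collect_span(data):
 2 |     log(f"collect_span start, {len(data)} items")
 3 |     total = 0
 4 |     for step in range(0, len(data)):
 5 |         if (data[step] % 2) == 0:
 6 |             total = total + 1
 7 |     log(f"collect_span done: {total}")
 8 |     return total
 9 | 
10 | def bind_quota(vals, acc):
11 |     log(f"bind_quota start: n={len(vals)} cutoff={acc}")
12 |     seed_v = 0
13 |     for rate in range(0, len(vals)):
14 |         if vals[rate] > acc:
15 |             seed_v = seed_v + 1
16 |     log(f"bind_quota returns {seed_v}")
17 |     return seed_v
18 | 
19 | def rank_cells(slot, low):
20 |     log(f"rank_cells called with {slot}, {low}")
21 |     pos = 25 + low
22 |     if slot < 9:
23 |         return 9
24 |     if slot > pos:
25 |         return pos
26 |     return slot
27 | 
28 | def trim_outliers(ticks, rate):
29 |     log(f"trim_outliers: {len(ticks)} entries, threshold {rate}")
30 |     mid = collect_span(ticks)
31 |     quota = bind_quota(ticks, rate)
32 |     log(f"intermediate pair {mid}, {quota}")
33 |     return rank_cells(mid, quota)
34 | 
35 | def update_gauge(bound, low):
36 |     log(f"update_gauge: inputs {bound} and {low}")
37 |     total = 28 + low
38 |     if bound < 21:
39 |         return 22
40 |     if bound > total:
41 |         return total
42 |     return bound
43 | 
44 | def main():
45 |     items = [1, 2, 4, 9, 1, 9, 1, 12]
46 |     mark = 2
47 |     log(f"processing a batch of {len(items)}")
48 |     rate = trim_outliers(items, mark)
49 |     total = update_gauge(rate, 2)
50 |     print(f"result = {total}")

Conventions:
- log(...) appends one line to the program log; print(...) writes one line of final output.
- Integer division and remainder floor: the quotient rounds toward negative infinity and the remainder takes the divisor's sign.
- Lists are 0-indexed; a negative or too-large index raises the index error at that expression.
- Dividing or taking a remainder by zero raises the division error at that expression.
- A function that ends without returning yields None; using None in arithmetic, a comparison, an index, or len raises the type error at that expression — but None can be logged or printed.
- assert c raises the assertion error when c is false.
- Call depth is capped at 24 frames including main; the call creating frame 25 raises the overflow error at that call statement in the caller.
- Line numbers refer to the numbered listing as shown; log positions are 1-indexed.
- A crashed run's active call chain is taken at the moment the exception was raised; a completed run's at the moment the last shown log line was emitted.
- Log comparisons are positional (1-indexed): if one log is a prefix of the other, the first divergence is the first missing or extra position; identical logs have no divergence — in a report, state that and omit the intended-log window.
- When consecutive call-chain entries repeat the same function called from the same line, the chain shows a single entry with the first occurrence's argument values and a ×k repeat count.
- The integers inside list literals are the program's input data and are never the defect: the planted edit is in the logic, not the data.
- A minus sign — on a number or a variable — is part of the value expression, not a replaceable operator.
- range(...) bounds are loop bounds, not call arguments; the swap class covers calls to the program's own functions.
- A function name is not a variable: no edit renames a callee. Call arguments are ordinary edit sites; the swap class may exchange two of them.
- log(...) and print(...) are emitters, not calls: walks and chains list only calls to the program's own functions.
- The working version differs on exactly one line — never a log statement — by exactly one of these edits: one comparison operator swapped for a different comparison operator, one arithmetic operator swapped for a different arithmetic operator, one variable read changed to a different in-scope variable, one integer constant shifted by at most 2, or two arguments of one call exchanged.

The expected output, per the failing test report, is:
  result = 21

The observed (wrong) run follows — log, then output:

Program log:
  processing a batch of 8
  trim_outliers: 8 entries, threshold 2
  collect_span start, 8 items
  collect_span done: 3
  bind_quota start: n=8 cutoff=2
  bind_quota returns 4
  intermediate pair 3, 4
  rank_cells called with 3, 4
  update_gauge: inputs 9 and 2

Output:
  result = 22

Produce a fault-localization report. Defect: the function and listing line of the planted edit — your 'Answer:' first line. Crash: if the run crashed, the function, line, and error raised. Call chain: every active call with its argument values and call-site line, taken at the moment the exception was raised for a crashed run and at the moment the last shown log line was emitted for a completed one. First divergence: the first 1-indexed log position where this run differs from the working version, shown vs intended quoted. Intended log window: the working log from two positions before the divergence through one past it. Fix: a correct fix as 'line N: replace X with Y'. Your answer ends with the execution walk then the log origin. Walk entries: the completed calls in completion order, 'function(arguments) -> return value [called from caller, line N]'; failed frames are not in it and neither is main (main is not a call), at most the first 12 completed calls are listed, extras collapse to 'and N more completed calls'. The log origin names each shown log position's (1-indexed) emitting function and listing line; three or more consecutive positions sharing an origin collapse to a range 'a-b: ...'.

Answer: the defect is in update_gauge at line 39.
The tell: Log streams are identical — the defect surfaces only in the printed output.
Call chain: main -> update_gauge(9, 2) (called at line 49).
First divergence: none; the two logs match at every position.
Execution walk:
  collect_span([1, 2, 4, 9, 1, 9, 1, 12]) -> 3  [called from trim_outliers, line 30]
  bind_quota([1, 2, 4, 9, 1, 9, 1, 12], 2) -> 4  [called from trim_outliers, line 31]
  rank_cells(3, 4) -> 9  [called from trim_outliers, line 33]
  trim_outliers([1, 2, 4, 9, 1, 9, 1, 12], 2) -> 9  [called from main, line 48]
  update_gauge(9, 2) -> 22  [called from main, line 49]
Log line origins:
  1: emitted by main (line 47)
  2: emitted by trim_outliers (line 29)
  3: emitted by collect_span (line 2)
  4: emitted by collect_span (line 7)
  5: emitted by bind_quota (line 11)
  6: emitted by bind_quota (line 16)
  7: emitted by trim_outliers (line 32)
  8: emitted by rank_cells (line 20)
  9: emitted by update_gauge (line 36)
A correct fix: line 39: replace `22` with `21`.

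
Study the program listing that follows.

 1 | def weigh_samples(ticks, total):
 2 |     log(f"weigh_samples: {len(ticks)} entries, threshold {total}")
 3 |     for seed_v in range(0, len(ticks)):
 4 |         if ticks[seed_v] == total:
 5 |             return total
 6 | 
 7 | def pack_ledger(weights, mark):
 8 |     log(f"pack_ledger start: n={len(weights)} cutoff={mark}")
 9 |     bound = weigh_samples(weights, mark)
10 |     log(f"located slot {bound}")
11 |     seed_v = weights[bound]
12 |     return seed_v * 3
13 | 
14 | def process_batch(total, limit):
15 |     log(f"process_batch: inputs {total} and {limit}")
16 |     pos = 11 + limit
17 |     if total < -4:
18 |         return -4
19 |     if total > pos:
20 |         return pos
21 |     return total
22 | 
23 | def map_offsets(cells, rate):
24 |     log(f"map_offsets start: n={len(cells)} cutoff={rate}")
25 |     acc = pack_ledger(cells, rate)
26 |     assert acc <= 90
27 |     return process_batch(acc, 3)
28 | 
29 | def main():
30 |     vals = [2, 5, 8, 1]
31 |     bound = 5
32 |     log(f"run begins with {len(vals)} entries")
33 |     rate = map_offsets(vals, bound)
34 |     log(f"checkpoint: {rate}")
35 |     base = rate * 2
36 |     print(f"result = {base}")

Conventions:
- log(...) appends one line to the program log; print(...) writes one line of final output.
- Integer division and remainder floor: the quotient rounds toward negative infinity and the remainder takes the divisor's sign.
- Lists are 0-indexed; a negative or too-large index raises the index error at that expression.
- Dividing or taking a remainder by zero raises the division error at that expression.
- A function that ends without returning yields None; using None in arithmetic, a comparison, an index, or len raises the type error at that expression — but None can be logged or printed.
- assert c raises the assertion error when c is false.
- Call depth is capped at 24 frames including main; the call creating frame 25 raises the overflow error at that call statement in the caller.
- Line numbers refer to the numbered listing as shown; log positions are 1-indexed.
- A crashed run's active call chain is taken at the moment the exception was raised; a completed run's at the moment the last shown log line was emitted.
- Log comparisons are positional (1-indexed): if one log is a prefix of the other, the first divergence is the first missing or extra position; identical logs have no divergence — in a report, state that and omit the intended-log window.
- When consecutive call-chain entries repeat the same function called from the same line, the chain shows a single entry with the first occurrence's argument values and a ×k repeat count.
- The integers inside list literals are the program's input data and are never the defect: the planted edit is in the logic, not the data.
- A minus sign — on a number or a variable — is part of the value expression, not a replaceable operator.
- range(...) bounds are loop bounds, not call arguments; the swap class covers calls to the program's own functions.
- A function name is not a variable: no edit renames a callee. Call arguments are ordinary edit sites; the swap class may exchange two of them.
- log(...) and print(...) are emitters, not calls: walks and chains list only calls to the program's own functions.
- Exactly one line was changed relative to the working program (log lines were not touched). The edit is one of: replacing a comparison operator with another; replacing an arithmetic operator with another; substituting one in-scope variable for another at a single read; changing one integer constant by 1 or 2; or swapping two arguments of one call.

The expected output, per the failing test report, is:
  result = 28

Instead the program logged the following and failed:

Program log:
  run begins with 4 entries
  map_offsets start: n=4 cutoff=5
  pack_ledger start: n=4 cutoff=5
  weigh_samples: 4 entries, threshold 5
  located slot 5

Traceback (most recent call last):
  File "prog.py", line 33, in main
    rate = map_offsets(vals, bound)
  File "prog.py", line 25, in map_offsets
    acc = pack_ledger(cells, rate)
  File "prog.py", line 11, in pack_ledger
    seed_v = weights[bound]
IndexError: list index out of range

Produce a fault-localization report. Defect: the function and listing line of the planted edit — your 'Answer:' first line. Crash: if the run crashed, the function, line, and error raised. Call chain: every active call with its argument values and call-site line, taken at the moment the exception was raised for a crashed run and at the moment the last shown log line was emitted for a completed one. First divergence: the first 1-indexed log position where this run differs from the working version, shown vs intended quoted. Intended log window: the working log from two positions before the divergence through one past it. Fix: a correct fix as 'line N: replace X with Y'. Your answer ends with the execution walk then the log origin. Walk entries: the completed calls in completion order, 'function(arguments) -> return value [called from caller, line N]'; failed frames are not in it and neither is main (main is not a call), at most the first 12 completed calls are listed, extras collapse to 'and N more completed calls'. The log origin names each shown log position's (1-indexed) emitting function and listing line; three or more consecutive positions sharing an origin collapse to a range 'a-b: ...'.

Answer: the defect is in weigh_samples at line 5.
Key observation: The log first diverges at position 5: the faulty run prints 'located slot 5' where the working version prints 'located slot 1'.
Crash: pack_ledger, line 11, IndexError.
Call chain: main -> map_offsets([2, 5, 8, 1], 5) (called at line 33) -> pack_ledger([2, 5, 8, 1], 5) (called at line 25).
First divergence: at position 5 the run shows 'located slot 5' where the working version logs 'located slot 1'.
Intended log window:
  3: pack_ledger start: n=4 cutoff=5
  4: weigh_samples: 4 entries, threshold 5
  5: located slot 1
  6: process_batch: inputs 15 and 3
Execution walk:
  weigh_samples([2, 5, 8, 1], 5) -> 5  [called from pack_ledger, line 9]
Log origin:
  1: from main, line 32
  2: from map_offsets, line 24
  3: from pack_ledger, line 8
  4: from weigh_samples, line 2
  5: from pack_ledger, line 10
A correct fix: line 5: replace `total` with `seed_v`.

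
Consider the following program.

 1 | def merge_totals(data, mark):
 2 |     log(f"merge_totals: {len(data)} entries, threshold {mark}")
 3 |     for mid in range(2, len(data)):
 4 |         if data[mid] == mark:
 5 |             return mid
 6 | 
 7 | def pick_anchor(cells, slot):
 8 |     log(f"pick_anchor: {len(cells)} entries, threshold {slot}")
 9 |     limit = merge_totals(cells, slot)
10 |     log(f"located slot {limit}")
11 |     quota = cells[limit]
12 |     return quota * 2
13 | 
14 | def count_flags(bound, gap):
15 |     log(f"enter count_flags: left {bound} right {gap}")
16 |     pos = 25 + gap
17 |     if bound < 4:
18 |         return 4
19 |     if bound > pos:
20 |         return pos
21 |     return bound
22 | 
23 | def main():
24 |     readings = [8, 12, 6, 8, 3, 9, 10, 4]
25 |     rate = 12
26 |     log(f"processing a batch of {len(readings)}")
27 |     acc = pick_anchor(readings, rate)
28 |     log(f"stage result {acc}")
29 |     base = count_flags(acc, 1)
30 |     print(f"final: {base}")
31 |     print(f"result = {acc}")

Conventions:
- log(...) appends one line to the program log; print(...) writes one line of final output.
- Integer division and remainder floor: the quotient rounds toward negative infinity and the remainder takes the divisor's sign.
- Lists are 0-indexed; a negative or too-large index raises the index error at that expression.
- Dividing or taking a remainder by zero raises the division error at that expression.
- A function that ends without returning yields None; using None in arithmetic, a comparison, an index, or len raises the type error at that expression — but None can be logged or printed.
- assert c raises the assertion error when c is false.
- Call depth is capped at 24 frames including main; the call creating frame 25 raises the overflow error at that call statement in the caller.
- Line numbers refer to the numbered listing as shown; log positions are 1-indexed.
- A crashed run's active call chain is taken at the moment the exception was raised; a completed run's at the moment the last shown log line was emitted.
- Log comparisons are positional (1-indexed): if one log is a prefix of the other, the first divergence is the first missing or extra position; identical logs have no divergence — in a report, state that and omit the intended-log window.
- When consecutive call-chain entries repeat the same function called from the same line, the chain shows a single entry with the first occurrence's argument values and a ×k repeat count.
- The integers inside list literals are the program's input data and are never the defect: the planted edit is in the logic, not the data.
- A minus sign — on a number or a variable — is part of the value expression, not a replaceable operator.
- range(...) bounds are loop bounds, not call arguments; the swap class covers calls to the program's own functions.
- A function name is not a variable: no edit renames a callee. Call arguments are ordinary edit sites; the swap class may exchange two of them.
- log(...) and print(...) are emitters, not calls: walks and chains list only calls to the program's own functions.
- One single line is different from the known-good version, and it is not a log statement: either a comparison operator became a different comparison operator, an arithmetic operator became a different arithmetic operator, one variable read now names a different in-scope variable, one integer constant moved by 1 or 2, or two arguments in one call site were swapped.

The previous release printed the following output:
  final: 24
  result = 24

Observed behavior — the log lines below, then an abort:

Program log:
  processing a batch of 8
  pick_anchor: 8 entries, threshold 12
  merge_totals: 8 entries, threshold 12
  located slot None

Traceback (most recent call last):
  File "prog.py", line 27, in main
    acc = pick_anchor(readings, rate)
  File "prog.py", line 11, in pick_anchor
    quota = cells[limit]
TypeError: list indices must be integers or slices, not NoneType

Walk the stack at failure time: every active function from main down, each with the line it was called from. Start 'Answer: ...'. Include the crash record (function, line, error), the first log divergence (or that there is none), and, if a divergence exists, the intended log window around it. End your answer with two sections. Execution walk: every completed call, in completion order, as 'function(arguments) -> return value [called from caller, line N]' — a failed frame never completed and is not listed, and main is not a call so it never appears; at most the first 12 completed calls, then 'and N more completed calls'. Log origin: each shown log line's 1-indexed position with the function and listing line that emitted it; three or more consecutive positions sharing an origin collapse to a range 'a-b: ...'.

Answer: main -> pick_anchor (called at line 27).
The tell: Position 4 is the first bad log line: 'located slot None' should read 'located slot 1'.
Crash: pick_anchor, line 11, TypeError.
First divergence: position 4 — the shown line 'located slot None' should read 'located slot 1'.
Intended log window:
  2: pick_anchor: 8 entries, threshold 12
  3: merge_totals: 8 entries, threshold 12
  4: located slot 1
  5: stage result 24
Execution walk:
  merge_totals([8, 12, 6, 8, 3, 9, 10, 4], 12) -> None  [called from pick_anchor, line 9]
Log origin:
  1: logged in main at line 26
  2: logged in pick_anchor at line 8
  3: logged in merge_totals at line 2
  4: logged in pick_anchor at line 10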